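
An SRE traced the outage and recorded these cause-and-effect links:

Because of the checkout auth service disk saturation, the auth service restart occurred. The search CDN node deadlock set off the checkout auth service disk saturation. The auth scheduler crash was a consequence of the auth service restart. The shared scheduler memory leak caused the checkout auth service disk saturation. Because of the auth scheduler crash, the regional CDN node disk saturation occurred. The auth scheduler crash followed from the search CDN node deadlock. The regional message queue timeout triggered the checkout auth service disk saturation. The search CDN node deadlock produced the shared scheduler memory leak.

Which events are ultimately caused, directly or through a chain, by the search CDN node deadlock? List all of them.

the auth scheduler crash, the auth service restart, the checkout auth service disk saturation, the regional CDN node disk saturation, the shared scheduler memory leak

Direct effects: the shared scheduler memory leak, the checkout auth service disk saturation, the auth scheduler crash.
2 steps out: the auth service restart, the regional CDN node disk saturation.
Not reachable from it: the regional message queue timeout.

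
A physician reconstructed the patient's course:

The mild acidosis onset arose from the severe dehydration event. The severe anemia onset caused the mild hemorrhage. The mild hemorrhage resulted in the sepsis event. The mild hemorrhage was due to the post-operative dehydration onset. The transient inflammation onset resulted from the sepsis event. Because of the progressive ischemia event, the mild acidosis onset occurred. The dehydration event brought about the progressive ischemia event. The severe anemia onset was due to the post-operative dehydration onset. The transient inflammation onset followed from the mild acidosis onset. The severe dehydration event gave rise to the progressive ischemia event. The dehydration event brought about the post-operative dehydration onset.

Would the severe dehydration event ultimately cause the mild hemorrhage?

No

The severe dehydration event leads to the progressive ischemia event, the mild acidosis onset, the transient inflammation onset; the mild hemorrhage is not among them.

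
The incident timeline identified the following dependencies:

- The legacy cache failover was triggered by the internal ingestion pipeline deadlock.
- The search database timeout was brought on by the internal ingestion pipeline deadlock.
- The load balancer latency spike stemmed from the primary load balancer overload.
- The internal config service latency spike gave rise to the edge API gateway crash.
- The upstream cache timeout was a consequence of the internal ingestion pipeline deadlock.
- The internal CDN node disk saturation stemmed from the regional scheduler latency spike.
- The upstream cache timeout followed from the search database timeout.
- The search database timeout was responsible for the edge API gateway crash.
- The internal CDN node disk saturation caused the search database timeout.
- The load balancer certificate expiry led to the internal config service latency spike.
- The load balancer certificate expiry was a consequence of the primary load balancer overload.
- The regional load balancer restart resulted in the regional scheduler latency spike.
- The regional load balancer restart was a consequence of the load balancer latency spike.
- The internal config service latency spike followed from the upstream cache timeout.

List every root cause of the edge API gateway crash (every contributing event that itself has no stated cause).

Tracing upstream from the edge API gateway crash: the edge API gateway crash ← the internal config service latency spike ← the load balancer certificate expiry ← the primary load balancer overload.
A separate upstream branch: the edge API gateway crash ← the search database timeout ← the internal ingestion pipeline deadlock.
Each of those chain origins has no stated cause.

the internal ingestion pipeline deadlock, the primary load balancer overload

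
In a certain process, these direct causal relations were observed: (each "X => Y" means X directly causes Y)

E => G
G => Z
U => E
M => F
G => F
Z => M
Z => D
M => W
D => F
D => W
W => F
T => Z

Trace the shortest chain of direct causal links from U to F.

U → E
E → G
G → F
Length: 3 steps.

U → E → G → F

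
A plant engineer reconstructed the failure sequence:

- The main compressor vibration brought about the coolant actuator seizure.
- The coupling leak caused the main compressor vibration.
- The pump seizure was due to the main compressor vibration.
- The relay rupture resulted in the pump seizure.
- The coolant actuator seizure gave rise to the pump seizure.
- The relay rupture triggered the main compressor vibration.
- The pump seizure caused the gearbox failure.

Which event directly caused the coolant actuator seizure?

the main compressor vibration

Upstream contributors include the relay rupture, the coupling leak, but only the main compressor vibration feeds directly into the coolant actuator seizure.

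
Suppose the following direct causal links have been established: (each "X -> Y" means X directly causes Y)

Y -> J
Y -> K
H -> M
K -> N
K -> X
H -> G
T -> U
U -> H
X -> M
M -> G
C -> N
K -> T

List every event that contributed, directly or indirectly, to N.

Immediate causes of N: K, C.
Further upstream: Y.

C, K, Y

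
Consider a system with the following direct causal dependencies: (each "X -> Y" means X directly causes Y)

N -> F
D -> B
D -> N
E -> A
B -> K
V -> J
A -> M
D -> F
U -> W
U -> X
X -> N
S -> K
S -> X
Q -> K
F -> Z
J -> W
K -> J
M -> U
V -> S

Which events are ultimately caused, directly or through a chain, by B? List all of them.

Direct effects: K.
2 steps out: J.
3 steps out: W.
Not reachable from it: V, Q, S, E, A, M, U, X, D, N, F, Z.

J, K, W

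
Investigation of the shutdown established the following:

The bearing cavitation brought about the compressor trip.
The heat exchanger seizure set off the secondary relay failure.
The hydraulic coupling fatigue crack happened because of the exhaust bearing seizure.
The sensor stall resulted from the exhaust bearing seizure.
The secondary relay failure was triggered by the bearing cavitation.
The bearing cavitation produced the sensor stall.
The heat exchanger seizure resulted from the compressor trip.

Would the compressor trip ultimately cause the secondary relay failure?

There is a causal chain: the compressor trip → the heat exchanger seizure → the secondary relay failure.

Yes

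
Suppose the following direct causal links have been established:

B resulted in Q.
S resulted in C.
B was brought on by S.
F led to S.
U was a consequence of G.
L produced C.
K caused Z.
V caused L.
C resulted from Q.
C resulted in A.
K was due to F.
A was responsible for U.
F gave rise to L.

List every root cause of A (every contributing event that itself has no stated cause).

Tracing upstream from A: A ← C ← S ← F.
A separate upstream branch: A ← C ← L ← V.
Each of those chain origins has no stated cause.

F, V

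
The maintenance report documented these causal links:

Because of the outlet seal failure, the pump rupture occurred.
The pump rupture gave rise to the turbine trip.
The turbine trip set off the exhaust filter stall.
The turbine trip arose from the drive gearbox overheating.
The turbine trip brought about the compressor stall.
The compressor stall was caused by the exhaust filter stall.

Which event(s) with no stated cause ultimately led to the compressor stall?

the drive gearbox overheating, the outlet seal failure

Tracing upstream from the compressor stall: the compressor stall ← the turbine trip ← the pump rupture ← the outlet seal failure.
A separate upstream branch: the compressor stall ← the turbine trip ← the drive gearbox overheating.
Each of those chain origins has no stated cause.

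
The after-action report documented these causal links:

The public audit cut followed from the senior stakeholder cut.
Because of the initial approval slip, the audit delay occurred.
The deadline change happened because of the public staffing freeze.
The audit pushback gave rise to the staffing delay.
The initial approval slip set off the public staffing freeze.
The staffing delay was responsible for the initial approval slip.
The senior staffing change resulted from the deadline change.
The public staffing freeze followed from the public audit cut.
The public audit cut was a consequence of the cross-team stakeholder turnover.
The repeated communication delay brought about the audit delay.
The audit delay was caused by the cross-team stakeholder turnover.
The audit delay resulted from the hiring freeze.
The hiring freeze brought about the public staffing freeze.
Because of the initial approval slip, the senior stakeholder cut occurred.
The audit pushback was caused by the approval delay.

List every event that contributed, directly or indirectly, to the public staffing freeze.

Immediate causes of the public staffing freeze: the initial approval slip, the public audit cut, the hiring freeze.
Further upstream: the approval delay, the audit pushback, the staffing delay, the cross-team stakeholder turnover, the senior stakeholder cut.

the approval delay, the audit pushback, the cross-team stakeholder turnover, the hiring freeze, the initial approval slip, the public audit cut, the senior stakeholder cut, the staffing delay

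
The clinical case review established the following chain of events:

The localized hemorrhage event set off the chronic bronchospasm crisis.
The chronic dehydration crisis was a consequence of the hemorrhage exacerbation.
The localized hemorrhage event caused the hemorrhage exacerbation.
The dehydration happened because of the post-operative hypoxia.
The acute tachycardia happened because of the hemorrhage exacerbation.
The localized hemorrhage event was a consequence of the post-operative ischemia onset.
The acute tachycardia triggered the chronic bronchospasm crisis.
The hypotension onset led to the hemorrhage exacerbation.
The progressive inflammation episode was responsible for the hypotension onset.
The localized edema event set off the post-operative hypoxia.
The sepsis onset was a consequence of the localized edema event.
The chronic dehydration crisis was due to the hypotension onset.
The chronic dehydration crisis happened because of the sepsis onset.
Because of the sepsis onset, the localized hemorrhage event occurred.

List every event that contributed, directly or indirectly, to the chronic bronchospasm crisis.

Immediate causes of the chronic bronchospasm crisis: the localized hemorrhage event, the acute tachycardia.
Further upstream: the localized edema event, the sepsis onset, the post-operative ischemia onset, the progressive inflammation episode, the hypotension onset, the hemorrhage exacerbation.

the acute tachycardia, the hemorrhage exacerbation, the hypotension onset, the localized edema event, the localized hemorrhage event, the post-operative ischemia onset, the progressive inflammation episode, the sepsis onset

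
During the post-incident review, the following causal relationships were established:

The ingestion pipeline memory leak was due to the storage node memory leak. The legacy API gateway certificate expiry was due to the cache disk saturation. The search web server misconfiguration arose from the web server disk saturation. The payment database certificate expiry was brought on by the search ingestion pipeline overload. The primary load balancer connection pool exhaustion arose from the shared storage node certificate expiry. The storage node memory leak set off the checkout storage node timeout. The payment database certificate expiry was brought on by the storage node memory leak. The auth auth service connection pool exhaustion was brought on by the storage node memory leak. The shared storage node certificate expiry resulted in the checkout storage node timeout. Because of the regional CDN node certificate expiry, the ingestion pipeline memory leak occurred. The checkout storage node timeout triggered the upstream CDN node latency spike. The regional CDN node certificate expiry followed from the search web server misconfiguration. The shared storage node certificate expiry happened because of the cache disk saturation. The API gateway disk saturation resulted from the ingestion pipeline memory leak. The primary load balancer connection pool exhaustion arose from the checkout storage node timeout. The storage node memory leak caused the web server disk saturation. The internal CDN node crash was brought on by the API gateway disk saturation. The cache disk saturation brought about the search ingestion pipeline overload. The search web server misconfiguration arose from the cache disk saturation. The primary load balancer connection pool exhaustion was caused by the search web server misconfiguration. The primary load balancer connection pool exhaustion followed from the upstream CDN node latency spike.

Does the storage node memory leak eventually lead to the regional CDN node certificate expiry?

There is a causal chain: the storage node memory leak → the web server disk saturation → the search web server misconfiguration → the regional CDN node certificate expiry.

Yes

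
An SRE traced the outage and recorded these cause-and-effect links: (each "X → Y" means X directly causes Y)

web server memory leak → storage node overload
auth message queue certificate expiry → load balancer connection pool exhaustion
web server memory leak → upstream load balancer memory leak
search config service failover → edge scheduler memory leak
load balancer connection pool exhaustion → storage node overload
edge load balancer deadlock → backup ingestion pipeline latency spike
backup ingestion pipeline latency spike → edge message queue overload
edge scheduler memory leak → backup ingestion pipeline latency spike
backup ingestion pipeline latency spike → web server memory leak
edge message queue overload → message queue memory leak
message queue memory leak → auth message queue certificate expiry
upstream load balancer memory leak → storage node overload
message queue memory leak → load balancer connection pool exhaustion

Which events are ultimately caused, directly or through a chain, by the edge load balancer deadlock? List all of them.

Direct effects: the backup ingestion pipeline latency spike.
2 steps out: the web server memory leak, the edge message queue overload.
3 steps out: the upstream load balancer memory leak, the message queue memory leak, the storage node overload.
4 steps out: the auth message queue certificate expiry, the load balancer connection pool exhaustion.
Not reachable from it: the search config service failover, the edge scheduler memory leak.

the auth message queue certificate expiry, the backup ingestion pipeline latency spike, the edge message queue overload, the load balancer connection pool exhaustion, the message queue memory leak, the storage node overload, the upstream load balancer memory leak, the web server memory leak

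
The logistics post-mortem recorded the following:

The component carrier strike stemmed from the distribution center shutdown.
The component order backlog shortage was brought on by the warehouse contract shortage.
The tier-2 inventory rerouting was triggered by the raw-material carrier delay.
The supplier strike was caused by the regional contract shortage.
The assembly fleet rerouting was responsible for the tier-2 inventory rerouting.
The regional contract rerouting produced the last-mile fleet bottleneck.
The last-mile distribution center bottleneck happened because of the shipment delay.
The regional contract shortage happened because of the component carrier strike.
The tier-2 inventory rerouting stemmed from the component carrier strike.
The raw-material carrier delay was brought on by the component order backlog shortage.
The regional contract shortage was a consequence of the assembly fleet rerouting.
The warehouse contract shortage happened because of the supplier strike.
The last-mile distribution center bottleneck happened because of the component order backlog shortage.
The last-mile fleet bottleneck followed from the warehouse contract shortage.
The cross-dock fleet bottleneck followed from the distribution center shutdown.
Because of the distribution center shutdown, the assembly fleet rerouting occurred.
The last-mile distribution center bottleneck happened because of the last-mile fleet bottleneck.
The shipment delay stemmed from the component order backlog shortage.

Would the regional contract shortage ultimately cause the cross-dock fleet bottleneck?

No

The regional contract shortage leads to the supplier strike, the warehouse contract shortage, the last-mile fleet bottleneck, the component order backlog shortage, the shipment delay, the last-mile distribution center bottleneck, the raw-material carrier delay, the tier-2 inventory rerouting; the cross-dock fleet bottleneck is not among them.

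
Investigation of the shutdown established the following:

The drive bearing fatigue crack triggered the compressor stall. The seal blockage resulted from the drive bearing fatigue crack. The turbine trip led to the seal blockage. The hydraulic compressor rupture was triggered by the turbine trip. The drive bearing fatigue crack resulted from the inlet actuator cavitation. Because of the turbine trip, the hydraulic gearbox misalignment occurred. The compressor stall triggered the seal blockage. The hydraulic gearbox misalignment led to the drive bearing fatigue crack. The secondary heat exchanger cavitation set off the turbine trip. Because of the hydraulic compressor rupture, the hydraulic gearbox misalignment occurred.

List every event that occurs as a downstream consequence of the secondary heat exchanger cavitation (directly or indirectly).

the compressor stall, the drive bearing fatigue crack, the hydraulic compressor rupture, the hydraulic gearbox misalignment, the seal blockage, the turbine trip

Direct effects: the turbine trip.
2 steps out: the hydraulic compressor rupture, the hydraulic gearbox misalignment, the seal blockage.
3 steps out: the drive bearing fatigue crack.
4 steps out: the compressor stall.
Not reachable from it: the inlet actuator cavitation.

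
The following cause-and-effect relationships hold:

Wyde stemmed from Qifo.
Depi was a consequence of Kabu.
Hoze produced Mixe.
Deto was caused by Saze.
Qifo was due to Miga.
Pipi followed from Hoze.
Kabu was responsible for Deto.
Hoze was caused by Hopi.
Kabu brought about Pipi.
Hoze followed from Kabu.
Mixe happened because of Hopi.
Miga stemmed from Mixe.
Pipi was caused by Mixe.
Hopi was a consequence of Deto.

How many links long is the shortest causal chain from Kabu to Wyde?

Shortest chain: Kabu → Hoze → Mixe → Miga → Qifo → Wyde.

5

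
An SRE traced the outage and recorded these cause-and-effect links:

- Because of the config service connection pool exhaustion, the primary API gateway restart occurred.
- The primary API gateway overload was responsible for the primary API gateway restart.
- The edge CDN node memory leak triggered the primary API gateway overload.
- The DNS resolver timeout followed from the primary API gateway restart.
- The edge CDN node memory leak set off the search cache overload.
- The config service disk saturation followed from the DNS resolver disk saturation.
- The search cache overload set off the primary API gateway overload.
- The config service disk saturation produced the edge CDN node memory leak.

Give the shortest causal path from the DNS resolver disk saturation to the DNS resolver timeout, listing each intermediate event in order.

the DNS resolver disk saturation → the config service disk saturation → the edge CDN node memory leak → the primary API gateway overload → the primary API gateway restart → the DNS resolver timeout

the DNS resolver disk saturation → the config service disk saturation
the config service disk saturation → the edge CDN node memory leak
the edge CDN node memory leak → the primary API gateway overload
the primary API gateway overload → the primary API gateway restart
the primary API gateway restart → the DNS resolver timeout
Length: 5 steps.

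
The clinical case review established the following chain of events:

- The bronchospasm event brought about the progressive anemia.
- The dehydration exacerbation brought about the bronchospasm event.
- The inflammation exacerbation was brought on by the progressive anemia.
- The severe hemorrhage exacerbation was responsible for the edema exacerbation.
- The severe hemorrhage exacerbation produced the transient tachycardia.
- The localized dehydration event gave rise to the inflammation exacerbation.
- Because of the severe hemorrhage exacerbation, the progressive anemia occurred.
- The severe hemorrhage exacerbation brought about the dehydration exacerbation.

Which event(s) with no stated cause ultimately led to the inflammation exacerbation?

the localized dehydration event, the severe hemorrhage exacerbation

Tracing upstream from the inflammation exacerbation: the inflammation exacerbation ← the progressive anemia ← the severe hemorrhage exacerbation.
A separate upstream branch: the inflammation exacerbation ← the localized dehydration event.
Each of those chain origins has no stated cause.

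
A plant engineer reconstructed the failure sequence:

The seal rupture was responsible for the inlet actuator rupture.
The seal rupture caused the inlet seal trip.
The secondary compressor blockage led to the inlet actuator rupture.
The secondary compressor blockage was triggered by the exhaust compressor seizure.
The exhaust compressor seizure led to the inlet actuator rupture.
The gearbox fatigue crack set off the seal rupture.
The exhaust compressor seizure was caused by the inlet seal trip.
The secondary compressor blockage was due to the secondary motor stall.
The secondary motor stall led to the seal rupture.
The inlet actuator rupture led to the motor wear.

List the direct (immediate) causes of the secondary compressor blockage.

Upstream contributors include the seal rupture, the inlet seal trip, the gearbox fatigue crack, but only the exhaust compressor seizure, the secondary motor stall feed directly into the secondary compressor blockage.

the exhaust compressor seizure, the secondary motor stall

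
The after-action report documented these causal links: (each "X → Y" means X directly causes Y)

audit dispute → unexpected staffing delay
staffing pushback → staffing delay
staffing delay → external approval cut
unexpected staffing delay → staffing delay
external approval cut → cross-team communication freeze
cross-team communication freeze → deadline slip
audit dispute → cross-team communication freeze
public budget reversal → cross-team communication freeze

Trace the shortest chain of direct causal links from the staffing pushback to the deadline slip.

the staffing pushback → the staffing delay
the staffing delay → the external approval cut
the external approval cut → the cross-team communication freeze
the cross-team communication freeze → the deadline slip
Length: 4 steps.

the staffing pushback → the staffing delay → the external approval cut → the cross-team communication freeze → the deadline slip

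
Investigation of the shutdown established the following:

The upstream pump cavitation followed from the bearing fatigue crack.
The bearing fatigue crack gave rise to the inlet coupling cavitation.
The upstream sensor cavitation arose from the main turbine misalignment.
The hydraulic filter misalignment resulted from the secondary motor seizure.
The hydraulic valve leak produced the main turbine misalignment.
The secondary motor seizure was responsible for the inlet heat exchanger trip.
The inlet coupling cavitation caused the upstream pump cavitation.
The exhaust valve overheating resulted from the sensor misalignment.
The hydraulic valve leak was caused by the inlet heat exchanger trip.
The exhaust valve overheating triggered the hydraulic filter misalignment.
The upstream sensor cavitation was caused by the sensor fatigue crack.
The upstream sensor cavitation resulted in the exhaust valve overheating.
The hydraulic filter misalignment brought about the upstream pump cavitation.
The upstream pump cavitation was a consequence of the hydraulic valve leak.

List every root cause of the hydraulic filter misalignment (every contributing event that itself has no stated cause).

Tracing upstream from the hydraulic filter misalignment: the hydraulic filter misalignment ← the secondary motor seizure.
A separate upstream branch: the hydraulic filter misalignment ← the exhaust valve overheating ← the upstream sensor cavitation ← the sensor fatigue crack.
A separate upstream branch: the hydraulic filter misalignment ← the exhaust valve overheating ← the sensor misalignment.
Each of those chain origins has no stated cause.

the secondary motor seizure, the sensor fatigue crack, the sensor misalignment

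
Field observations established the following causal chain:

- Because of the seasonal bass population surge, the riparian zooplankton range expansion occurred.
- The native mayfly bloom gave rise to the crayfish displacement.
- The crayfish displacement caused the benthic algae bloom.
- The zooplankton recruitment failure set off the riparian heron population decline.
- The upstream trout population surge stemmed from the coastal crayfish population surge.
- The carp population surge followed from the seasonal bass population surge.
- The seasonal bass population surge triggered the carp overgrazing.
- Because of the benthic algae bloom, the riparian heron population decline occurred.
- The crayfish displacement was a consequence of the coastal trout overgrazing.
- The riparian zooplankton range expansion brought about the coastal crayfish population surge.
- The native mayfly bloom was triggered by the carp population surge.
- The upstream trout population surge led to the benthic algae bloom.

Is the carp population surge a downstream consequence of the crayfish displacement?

The crayfish displacement leads to the benthic algae bloom, the riparian heron population decline; the carp population surge is not among them.

No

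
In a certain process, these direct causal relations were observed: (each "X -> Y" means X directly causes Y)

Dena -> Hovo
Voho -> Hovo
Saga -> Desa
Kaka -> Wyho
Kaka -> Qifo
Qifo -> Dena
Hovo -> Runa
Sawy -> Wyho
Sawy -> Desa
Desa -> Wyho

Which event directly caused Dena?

Qifo

Upstream contributors include Kaka, but only Qifo feeds directly into Dena.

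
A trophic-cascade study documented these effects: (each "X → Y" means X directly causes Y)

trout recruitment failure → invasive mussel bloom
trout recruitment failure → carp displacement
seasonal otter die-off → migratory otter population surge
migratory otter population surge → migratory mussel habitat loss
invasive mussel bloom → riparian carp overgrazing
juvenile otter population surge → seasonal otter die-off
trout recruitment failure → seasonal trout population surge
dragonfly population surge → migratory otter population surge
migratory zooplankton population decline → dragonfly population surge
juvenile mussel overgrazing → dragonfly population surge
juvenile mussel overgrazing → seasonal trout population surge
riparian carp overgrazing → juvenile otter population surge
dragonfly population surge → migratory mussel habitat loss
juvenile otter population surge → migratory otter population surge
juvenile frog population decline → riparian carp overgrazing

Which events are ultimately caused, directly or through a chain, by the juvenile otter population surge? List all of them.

the migratory mussel habitat loss, the migratory otter population surge, the seasonal otter die-off

Direct effects: the seasonal otter die-off, the migratory otter population surge.
2 steps out: the migratory mussel habitat loss.
Not reachable from it: the juvenile frog population decline, the trout recruitment failure, the invasive mussel bloom, the juvenile mussel overgrazing, the riparian carp overgrazing, the migratory zooplankton population decline, the dragonfly population surge, the seasonal trout population surge, the carp displacement.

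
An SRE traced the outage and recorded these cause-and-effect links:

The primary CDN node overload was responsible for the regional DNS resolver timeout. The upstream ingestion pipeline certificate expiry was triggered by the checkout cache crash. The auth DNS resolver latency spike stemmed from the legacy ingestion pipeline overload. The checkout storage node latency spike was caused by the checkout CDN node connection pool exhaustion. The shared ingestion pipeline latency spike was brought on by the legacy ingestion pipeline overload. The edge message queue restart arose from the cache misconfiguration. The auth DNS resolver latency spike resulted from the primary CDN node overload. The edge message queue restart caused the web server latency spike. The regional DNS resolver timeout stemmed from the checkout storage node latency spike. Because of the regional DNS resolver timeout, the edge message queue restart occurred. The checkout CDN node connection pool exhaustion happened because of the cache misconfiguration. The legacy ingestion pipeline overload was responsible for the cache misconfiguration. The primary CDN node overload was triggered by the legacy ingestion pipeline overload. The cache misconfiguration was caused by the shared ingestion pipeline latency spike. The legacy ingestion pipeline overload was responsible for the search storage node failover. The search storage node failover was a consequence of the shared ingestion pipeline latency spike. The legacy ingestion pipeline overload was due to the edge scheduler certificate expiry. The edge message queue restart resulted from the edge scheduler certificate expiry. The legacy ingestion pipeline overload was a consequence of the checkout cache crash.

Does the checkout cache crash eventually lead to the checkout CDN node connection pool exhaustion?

There is a causal chain: the checkout cache crash → the legacy ingestion pipeline overload → the cache misconfiguration → the checkout CDN node connection pool exhaustion.

Yes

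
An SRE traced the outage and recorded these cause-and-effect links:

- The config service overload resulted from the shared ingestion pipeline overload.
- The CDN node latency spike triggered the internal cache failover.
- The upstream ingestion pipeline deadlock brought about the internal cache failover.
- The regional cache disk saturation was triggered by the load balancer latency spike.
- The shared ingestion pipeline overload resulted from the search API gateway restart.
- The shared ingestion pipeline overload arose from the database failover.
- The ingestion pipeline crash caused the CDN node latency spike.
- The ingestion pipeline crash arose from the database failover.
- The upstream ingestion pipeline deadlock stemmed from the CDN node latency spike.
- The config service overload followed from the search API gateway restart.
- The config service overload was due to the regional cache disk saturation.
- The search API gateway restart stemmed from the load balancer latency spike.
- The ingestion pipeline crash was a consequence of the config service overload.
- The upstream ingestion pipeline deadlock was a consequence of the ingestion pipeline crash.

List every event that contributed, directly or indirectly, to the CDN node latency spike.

Immediate cause of the CDN node latency spike: the ingestion pipeline crash.
Further upstream: the load balancer latency spike, the regional cache disk saturation, the search API gateway restart, the database failover, the shared ingestion pipeline overload, the config service overload.

the config service overload, the database failover, the ingestion pipeline crash, the load balancer latency spike, the regional cache disk saturation, the search API gateway restart, the shared ingestion pipeline overload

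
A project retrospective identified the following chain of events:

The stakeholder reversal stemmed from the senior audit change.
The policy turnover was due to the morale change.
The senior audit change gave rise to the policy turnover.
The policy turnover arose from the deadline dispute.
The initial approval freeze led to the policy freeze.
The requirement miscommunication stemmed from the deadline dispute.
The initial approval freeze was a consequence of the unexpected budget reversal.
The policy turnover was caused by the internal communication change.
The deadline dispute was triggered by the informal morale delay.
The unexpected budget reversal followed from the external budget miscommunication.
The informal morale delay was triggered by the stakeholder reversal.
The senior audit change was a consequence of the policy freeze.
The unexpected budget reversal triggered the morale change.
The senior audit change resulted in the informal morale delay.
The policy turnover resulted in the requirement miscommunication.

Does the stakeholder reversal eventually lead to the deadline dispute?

Yes

There is a causal chain: the stakeholder reversal → the informal morale delay → the deadline dispute.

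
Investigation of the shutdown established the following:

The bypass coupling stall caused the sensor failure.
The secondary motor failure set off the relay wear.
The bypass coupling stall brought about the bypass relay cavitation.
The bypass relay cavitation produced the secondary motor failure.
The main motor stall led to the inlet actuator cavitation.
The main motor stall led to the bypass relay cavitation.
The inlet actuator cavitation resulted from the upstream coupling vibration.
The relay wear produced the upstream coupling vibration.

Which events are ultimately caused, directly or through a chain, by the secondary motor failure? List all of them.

the inlet actuator cavitation, the relay wear, the upstream coupling vibration

Direct effects: the relay wear.
2 steps out: the upstream coupling vibration.
3 steps out: the inlet actuator cavitation.
Not reachable from it: the bypass coupling stall, the main motor stall, the sensor failure, the bypass relay cavitation.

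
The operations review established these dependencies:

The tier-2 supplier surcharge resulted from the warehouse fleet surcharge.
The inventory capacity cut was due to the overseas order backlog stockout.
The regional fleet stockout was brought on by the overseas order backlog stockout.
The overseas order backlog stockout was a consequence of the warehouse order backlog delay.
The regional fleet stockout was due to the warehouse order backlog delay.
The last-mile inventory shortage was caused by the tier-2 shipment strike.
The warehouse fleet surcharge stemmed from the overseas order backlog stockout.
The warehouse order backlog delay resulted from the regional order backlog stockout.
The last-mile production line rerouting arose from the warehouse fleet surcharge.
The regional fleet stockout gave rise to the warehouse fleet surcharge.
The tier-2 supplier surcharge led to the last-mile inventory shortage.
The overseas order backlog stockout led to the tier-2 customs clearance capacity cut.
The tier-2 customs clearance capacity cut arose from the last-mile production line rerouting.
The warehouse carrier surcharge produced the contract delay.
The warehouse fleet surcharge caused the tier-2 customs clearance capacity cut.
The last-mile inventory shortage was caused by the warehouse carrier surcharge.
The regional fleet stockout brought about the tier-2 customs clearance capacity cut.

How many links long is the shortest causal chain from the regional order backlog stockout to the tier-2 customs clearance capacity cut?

3

Shortest chain: the regional order backlog stockout → the warehouse order backlog delay → the overseas order backlog stockout → the tier-2 customs clearance capacity cut.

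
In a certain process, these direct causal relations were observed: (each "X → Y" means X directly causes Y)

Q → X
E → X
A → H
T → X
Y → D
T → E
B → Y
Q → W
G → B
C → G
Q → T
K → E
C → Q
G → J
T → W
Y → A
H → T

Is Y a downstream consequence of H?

H leads to T, E, X, W; Y is not among them.

No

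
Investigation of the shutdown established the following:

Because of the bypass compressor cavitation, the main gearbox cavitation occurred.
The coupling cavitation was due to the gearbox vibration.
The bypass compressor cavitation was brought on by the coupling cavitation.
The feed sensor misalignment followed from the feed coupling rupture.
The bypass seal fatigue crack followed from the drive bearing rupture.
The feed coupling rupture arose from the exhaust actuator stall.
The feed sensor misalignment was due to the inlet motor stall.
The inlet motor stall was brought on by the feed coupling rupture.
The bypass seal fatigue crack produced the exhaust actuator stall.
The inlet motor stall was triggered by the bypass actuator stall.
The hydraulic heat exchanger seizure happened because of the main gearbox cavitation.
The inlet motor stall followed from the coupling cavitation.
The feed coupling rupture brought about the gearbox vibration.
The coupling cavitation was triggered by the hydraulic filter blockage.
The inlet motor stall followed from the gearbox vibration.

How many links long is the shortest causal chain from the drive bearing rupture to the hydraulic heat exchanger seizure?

Shortest chain: the drive bearing rupture → the bypass seal fatigue crack → the exhaust actuator stall → the feed coupling rupture → the gearbox vibration → the coupling cavitation → the bypass compressor cavitation → the main gearbox cavitation → the hydraulic heat exchanger seizure.

8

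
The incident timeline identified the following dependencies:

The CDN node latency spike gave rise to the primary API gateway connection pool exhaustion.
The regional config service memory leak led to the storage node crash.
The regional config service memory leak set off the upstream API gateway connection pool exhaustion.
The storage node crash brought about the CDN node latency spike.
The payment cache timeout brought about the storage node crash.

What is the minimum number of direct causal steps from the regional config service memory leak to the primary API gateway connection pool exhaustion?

3

Shortest chain: the regional config service memory leak → the storage node crash → the CDN node latency spike → the primary API gateway connection pool exhaustion.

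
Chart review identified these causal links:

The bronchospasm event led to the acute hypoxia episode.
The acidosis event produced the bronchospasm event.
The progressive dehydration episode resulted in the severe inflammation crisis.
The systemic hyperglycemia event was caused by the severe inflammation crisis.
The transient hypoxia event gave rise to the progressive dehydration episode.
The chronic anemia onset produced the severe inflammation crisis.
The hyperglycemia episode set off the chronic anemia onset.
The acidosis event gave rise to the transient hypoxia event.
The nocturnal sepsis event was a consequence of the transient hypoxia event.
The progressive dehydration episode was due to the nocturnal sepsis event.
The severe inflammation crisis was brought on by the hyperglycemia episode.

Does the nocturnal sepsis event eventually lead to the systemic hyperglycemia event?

There is a causal chain: the nocturnal sepsis event → the progressive dehydration episode → the severe inflammation crisis → the systemic hyperglycemia event.

Yes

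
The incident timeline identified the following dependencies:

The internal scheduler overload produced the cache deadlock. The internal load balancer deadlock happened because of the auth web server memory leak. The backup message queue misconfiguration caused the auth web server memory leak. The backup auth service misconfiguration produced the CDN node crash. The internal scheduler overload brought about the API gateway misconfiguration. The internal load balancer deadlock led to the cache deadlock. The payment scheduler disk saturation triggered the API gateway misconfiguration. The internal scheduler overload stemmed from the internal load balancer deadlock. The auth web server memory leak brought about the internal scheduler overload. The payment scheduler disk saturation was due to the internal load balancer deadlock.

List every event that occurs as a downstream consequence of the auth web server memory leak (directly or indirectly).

Direct effects: the internal load balancer deadlock, the internal scheduler overload.
2 steps out: the cache deadlock, the payment scheduler disk saturation, the API gateway misconfiguration.
Not reachable from it: the backup message queue misconfiguration, the backup auth service misconfiguration, the CDN node crash.

the API gateway misconfiguration, the cache deadlock, the internal load balancer deadlock, the internal scheduler overload, the payment scheduler disk saturation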